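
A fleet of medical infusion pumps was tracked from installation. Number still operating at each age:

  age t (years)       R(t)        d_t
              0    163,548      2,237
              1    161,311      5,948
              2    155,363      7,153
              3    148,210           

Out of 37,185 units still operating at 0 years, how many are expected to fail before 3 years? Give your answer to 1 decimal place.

3487.3

The relevant probability is 1 − 148,210/163,548 = 0.093783.
Expected number = 37,185 × 0.093783 = 3487.3.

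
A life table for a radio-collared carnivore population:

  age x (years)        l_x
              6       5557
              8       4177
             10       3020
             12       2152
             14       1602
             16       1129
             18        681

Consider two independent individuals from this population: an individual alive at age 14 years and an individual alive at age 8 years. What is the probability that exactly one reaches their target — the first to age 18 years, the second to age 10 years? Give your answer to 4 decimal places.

0.5334

p₁ = l_18/l_14 = 681/1602 = 0.425094; p₂ = l_10/l_8 = 3020/4177 = 0.723007.
P(exactly one) = p₁(1−p₂) + (1−p₁)p₂ = 0.117748 + 0.415661 = 0.533409.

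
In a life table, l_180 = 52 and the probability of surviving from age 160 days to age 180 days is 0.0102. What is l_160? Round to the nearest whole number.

5098

l_160 = l_180 / p = 52 / 0.0102 = 5098.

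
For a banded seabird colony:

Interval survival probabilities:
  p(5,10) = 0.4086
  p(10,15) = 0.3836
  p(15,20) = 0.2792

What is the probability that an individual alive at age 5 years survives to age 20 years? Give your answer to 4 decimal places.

0.0438

Survival from 5 to 20 is the product of surviving each interval: 0.4086 × 0.3836 × 0.2792.
= 0.043762.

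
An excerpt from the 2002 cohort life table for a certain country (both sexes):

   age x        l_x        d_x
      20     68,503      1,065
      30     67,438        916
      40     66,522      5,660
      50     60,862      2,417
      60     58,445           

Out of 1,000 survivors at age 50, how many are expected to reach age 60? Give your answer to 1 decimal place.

The relevant probability is 58,445/60,862 = 0.960287.
Expected number = 1,000 × 0.960287 = 960.3.

960.3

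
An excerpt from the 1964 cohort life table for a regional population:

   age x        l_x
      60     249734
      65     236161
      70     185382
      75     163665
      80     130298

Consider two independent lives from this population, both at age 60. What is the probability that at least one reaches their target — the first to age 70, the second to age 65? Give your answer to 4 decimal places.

p₁ = l_70/l_60 = 185382/249734 = 0.742318; p₂ = l_65/l_60 = 236161/249734 = 0.945650.
P(at least one) = 1 − (1−p₁)(1−p₂) = 1 − 0.257682 × 0.054350 = 0.985995.

0.9860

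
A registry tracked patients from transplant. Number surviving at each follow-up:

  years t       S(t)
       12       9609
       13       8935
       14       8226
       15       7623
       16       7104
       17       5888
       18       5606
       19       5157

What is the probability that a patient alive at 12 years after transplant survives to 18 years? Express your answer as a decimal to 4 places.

0.5834

The conditional survival probability is S(18)/S(12) = 5606/9609 = 0.583411.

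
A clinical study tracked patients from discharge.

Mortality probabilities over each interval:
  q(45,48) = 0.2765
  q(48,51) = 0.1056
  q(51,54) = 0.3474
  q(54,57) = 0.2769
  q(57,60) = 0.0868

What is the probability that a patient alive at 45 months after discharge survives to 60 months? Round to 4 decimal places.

P(survive 45→60) = (1 − 0.2765) × (1 − 0.1056) × (1 − 0.3474) × (1 − 0.2769) × (1 − 0.0868).
= 0.7235 × 0.8944 × 0.6526 × 0.7231 × 0.9132 = 0.278857.

0.2789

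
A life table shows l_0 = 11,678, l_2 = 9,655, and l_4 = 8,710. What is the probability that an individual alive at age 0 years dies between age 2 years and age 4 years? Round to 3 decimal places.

This is the probability of reaching 2 but not 4, conditional on being alive at 0: (l_2 − l_4) / l_0.
= (9,655 − 8,710) / 11,678 = 945 / 11,678 = 0.080921.

0.081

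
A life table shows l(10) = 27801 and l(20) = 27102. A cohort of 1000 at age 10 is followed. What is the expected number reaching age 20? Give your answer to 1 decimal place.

The relevant probability is 27102/27801 = 0.974857.
Expected number = 1000 × 0.974857 = 974.9.

974.9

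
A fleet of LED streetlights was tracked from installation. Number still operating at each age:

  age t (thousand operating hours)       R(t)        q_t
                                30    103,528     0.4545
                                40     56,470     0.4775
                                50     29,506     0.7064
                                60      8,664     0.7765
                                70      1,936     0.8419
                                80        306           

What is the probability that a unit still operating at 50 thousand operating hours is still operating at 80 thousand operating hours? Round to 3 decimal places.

0.010

The conditional survival probability is R(80)/R(50) = 306/29,506 = 0.010371.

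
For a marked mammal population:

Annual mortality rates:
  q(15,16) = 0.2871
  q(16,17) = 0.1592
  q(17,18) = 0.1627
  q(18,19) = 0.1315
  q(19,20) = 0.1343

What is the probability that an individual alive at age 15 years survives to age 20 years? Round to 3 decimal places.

0.377

P(survive 15→20) = (1 − 0.2871) × (1 − 0.1592) × (1 − 0.1627) × (1 − 0.1315) × (1 − 0.1343).
= 0.7129 × 0.8408 × 0.8373 × 0.8685 × 0.8657 = 0.377346.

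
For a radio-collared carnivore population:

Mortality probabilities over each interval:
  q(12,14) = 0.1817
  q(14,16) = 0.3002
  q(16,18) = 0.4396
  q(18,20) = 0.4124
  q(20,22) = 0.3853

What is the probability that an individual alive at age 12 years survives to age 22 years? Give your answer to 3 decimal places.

Chaining the interval survival probabilities: (1 − 0.1817) × (1 − 0.3002) × (1 − 0.4396) × (1 − 0.4124) × (1 − 0.3853).
= 0.8183 × 0.6998 × 0.5604 × 0.5876 × 0.6147 = 0.115912.

0.116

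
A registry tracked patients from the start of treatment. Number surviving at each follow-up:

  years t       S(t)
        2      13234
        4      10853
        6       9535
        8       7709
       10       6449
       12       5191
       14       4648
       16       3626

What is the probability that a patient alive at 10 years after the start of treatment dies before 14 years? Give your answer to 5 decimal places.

0.27927

P(die before 14 | alive at 10) = 1 − S(14)/S(10) = 1 − 4648/6449 = (1801)/6449 = 0.279268.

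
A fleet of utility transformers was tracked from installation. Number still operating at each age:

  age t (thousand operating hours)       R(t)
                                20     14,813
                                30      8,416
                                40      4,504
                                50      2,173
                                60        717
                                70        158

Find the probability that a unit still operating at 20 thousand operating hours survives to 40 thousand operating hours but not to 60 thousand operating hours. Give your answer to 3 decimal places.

0.256

This is the probability of reaching 40 but not 60, conditional on being operational at 20: (R(40) − R(60)) / R(20).
= (4,504 − 717) / 14,813 = 3,787 / 14,813 = 0.255654.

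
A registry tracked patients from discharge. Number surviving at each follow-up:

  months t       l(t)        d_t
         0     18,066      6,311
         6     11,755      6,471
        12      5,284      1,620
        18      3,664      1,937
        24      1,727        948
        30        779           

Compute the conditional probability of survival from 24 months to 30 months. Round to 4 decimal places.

0.4511

The conditional survival probability is l(30)/l(24) = 779/1,727 = 0.451071.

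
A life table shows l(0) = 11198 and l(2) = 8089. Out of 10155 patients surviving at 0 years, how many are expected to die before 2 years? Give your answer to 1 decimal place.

The relevant probability is 1 − 8089/11198 = 0.277639.
Expected number = 10155 × 0.277639 = 2819.4.

2819.4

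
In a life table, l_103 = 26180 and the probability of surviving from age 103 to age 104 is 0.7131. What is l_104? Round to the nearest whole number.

18669

l_104 = l_103 × p = 26180 × 0.7131 = 18669.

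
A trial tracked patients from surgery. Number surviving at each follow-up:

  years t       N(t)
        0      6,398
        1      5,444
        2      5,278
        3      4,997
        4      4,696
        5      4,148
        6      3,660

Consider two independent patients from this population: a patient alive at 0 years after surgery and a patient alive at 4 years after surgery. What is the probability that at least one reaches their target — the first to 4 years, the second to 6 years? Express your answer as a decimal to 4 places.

0.9413

p₁ = N(4)/N(0) = 4,696/6,398 = 0.733979; p₂ = N(6)/N(4) = 3,660/4,696 = 0.779387.
P(at least one) = 1 − (1−p₁)(1−p₂) = 1 − 0.266021 × 0.220613 = 0.941312.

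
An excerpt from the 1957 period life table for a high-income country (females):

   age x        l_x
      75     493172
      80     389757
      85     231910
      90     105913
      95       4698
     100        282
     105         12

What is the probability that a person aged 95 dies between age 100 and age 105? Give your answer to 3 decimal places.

0.057

We want 5|5q95 = (l_100 − l_105)/l_95.
This is the probability of reaching 100 but not 105, conditional on being alive at 95: (l_100 − l_105) / l_95.
= (282 − 12) / 4698 = 270 / 4698 = 0.057471.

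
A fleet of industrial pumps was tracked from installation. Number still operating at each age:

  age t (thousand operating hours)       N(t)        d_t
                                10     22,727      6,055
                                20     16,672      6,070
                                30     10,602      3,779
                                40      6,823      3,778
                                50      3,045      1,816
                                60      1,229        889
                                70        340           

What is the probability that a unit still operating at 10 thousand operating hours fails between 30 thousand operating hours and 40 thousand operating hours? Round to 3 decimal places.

This is the probability of reaching 30 but not 40, conditional on being operational at 10: (N(30) − N(40)) / N(10).
= (10,602 − 6,823) / 22,727 = 3,779 / 22,727 = 0.166278.

0.166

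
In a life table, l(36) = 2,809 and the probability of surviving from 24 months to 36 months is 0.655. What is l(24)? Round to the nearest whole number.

l(24) = l(36) / p = 2,809 / 0.655 = 4289.

4289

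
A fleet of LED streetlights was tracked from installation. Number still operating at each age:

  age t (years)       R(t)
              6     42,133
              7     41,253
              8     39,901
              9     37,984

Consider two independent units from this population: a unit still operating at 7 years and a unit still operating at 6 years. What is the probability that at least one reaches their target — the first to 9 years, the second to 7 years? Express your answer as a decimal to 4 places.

0.9983

p₁ = R(9)/R(7) = 37,984/41,253 = 0.920757; p₂ = R(7)/R(6) = 41,253/42,133 = 0.979114.
P(at least one) = 1 − (1−p₁)(1−p₂) = 1 − 0.079243 × 0.020886 = 0.998345.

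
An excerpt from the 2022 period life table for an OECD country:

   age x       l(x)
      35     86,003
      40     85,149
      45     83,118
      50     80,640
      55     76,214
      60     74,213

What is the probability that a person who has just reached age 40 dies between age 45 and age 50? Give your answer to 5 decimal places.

0.02910

This is the probability of reaching 45 but not 50, conditional on being alive at 40: (l(45) − l(50)) / l(40).
= (83,118 − 80,640) / 85,149 = 2,478 / 85,149 = 0.029102.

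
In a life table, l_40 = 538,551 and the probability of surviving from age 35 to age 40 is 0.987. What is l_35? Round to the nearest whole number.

l_35 = l_40 / p = 538,551 / 0.987 = 545644.

545644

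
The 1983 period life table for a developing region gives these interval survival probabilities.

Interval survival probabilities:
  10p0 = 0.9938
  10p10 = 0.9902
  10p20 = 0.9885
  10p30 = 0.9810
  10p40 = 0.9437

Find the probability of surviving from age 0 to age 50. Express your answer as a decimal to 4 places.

50p0 = 0.9938 × 0.9902 × 0.9885 × 0.9810 × 0.9437.
= 0.900537.

0.9005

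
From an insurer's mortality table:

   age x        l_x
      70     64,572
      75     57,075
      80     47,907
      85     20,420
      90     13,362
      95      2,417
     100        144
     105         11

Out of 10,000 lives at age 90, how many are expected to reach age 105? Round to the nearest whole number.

The relevant probability is 11/13,362 = 0.000823.
Expected number = 10,000 × 0.000823 = 8.

8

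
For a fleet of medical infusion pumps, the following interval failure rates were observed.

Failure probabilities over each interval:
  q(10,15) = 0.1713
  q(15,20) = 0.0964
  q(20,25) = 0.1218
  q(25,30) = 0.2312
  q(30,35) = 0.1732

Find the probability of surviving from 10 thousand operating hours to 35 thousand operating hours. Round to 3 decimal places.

Survival from 10 to 35 is the product of surviving each interval: (1 − 0.1713) × (1 − 0.0964) × (1 − 0.1218) × (1 − 0.2312) × (1 − 0.1732).
= 0.8287 × 0.9036 × 0.8782 × 0.7688 × 0.8268 = 0.418004.

0.418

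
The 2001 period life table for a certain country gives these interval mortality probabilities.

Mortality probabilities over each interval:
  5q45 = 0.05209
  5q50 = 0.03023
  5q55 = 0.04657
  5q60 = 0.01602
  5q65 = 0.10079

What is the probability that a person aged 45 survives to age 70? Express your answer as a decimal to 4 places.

Survival from 45 to 70 is the product of surviving each interval: (1 − 0.05209) × (1 − 0.03023) × (1 − 0.04657) × (1 − 0.01602) × (1 − 0.10079).
= 0.94791 × 0.96977 × 0.95343 × 0.98398 × 0.89921 = 0.775483.

0.7755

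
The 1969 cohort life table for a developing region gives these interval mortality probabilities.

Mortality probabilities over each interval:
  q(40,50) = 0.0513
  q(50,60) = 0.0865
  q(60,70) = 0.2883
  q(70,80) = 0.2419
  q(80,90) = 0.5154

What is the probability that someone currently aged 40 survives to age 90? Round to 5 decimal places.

Survival from 40 to 90 is the product of surviving each interval: (1 − 0.0513) × (1 − 0.0865) × (1 − 0.2883) × (1 − 0.2419) × (1 − 0.5154).
= 0.9487 × 0.9135 × 0.7117 × 0.7581 × 0.4846 = 0.226592.

0.22659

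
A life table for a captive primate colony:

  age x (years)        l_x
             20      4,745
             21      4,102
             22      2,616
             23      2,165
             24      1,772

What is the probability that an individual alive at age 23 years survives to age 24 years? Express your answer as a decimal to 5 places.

0.81848

The conditional survival probability is l_24/l_23 = 1,772/2,165 = 0.818476.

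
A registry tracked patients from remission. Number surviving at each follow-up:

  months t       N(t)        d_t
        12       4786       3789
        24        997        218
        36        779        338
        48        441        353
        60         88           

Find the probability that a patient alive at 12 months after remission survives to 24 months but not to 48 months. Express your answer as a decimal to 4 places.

This is the probability of reaching 24 but not 48, conditional on being alive at 12: (N(24) − N(48)) / N(12).
= (997 − 441) / 4786 = 556 / 4786 = 0.116172.

0.1162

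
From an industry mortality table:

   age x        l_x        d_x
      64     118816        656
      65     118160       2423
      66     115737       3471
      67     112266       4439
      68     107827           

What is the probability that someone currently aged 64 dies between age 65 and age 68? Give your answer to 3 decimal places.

0.087

This is the probability of reaching 65 but not 68, conditional on being alive at 64: (l_65 − l_68) / l_64.
= (118160 − 107827) / 118816 = 10333 / 118816 = 0.086966.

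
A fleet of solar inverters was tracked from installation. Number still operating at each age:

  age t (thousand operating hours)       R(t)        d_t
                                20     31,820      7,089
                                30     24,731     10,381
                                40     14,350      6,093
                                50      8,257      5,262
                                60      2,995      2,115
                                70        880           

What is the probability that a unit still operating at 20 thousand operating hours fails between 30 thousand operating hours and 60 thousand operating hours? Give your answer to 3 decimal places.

0.683

This is the probability of reaching 30 but not 60, conditional on being operational at 20: (R(30) − R(60)) / R(20).
= (24,731 − 2,995) / 31,820 = 21,736 / 31,820 = 0.683092.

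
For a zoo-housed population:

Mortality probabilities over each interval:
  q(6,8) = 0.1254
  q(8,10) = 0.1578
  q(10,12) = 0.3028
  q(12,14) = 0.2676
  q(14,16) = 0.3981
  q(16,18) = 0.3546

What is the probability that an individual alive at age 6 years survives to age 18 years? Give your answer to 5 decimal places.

Chaining the interval survival probabilities: (1 − 0.1254) × (1 − 0.1578) × (1 − 0.3028) × (1 − 0.2676) × (1 − 0.3981) × (1 − 0.3546).
= 0.8746 × 0.8422 × 0.6972 × 0.7324 × 0.6019 × 0.6454 = 0.146111.

0.14611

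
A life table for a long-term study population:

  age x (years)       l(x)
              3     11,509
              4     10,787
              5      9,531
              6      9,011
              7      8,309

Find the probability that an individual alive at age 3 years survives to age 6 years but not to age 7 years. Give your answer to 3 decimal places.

0.061

This is the probability of reaching 6 but not 7, conditional on being alive at 3: (l(6) − l(7)) / l(3).
= (9,011 − 8,309) / 11,509 = 702 / 11,509 = 0.060996.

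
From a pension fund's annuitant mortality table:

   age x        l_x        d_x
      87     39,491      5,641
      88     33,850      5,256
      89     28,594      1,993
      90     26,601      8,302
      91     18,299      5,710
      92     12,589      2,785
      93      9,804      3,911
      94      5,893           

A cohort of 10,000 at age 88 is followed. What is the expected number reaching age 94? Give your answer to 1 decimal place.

1740.9

The relevant probability is 5,893/33,850 = 0.174092.
Expected number = 10,000 × 0.174092 = 1740.9.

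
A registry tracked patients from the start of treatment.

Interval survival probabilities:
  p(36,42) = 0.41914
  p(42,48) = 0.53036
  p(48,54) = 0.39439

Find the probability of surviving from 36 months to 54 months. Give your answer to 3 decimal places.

0.088

P(survive 36→54) = 0.41914 × 0.53036 × 0.39439.
= 0.087671.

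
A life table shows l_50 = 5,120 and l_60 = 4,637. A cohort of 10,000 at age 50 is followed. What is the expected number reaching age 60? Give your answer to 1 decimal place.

The relevant probability is 4,637/5,120 = 0.905664.
Expected number = 10,000 × 0.905664 = 9056.6.

9056.6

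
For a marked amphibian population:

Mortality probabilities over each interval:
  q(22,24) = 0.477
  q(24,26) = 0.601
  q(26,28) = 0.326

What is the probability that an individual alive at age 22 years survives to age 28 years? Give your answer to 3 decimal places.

P(survive 22→28) = (1 − 0.477) × (1 − 0.601) × (1 − 0.326).
= 0.523 × 0.399 × 0.674 = 0.140648.

0.141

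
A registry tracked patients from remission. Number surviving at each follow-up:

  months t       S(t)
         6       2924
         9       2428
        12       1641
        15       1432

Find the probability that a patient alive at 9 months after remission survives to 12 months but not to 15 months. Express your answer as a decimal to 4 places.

This is the probability of reaching 12 but not 15, conditional on being alive at 9: (S(12) − S(15)) / S(9).
= (1641 − 1432) / 2428 = 209 / 2428 = 0.086079.

0.0861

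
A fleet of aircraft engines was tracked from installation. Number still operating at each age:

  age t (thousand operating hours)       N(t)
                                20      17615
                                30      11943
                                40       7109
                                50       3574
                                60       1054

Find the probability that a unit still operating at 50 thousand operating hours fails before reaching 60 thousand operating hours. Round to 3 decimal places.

0.705

P(fail before 60 | operational at 50) = 1 − N(60)/N(50) = 1 − 1054/3574 = (2520)/3574 = 0.705092.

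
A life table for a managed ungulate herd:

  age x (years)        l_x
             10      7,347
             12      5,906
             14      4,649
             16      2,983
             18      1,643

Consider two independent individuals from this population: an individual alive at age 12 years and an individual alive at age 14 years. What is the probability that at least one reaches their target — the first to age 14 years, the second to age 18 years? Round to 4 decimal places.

p₁ = l_14/l_12 = 4,649/5,906 = 0.787166; p₂ = l_18/l_14 = 1,643/4,649 = 0.353409.
P(at least one) = 1 − (1−p₁)(1−p₂) = 1 − 0.212834 × 0.646591 = 0.862383.

0.8624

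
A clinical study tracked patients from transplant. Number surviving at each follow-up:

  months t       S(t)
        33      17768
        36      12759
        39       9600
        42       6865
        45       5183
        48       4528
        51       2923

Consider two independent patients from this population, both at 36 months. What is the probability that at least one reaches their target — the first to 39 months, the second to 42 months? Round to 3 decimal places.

p₁ = S(39)/S(36) = 9600/12759 = 0.752410; p₂ = S(42)/S(36) = 6865/12759 = 0.538052.
P(at least one) = 1 − (1−p₁)(1−p₂) = 1 − 0.247590 × 0.461948 = 0.885626.

0.886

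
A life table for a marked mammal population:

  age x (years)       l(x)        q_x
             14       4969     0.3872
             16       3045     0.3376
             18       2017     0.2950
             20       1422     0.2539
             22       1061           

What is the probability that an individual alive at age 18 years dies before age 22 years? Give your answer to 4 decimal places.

0.4740

P(die before 22 | alive at 18) = 1 − l(22)/l(18) = 1 − 1061/2017 = (956)/2017 = 0.473971.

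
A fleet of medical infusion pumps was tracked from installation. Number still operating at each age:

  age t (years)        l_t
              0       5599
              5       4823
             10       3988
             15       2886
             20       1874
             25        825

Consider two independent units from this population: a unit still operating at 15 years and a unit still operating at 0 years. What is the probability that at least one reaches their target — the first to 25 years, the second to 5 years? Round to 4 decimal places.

0.9010

p₁ = l_25/l_15 = 825/2886 = 0.285863; p₂ = l_5/l_0 = 4823/5599 = 0.861404.
P(at least one) = 1 − (1−p₁)(1−p₂) = 1 − 0.714137 × 0.138596 = 0.901023.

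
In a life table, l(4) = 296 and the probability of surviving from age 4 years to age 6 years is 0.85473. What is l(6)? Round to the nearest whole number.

l(6) = l(4) × p = 296 × 0.85473 = 253.

253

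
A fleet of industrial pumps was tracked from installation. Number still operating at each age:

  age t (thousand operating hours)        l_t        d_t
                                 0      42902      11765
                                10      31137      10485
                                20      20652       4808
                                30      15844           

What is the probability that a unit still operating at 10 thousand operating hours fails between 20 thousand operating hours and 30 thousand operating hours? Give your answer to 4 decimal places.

This is the probability of reaching 20 but not 30, conditional on being operational at 10: (l_20 − l_30) / l_10.
= (20652 − 15844) / 31137 = 4808 / 31137 = 0.154414.

0.1544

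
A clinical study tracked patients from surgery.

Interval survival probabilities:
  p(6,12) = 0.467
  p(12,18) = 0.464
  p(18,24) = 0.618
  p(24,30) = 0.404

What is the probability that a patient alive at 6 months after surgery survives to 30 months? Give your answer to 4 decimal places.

0.0541

Chaining the interval survival probabilities: 0.467 × 0.464 × 0.618 × 0.404.
= 0.054101.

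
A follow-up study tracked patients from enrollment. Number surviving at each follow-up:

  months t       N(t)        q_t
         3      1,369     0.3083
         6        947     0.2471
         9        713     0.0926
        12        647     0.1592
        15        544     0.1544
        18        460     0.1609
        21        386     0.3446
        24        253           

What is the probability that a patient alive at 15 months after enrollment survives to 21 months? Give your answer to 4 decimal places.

The conditional survival probability is N(21)/N(15) = 386/544 = 0.709559.

0.7096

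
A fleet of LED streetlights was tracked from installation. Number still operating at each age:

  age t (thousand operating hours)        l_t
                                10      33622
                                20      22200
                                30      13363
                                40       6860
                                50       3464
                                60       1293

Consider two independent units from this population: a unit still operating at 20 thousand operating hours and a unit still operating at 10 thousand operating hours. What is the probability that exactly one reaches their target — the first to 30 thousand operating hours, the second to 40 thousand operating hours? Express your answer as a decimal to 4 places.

0.5603

p₁ = l_30/l_20 = 13363/22200 = 0.601937; p₂ = l_40/l_10 = 6860/33622 = 0.204033.
P(exactly one) = p₁(1−p₂) + (1−p₁)p₂ = 0.479122 + 0.081218 = 0.560340.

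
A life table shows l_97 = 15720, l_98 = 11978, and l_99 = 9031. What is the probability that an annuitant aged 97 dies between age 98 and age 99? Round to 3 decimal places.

0.187

We want 1|1q97 = (l_98 − l_99)/l_97.
This is the probability of reaching 98 but not 99, conditional on being alive at 97: (l_98 − l_99) / l_97.
= (11978 − 9031) / 15720 = 2947 / 15720 = 0.187468.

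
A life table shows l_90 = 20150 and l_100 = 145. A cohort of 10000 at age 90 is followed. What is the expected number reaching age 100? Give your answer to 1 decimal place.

The relevant probability is 145/20150 = 0.007196.
Expected number = 10000 × 0.007196 = 72.0.

72.0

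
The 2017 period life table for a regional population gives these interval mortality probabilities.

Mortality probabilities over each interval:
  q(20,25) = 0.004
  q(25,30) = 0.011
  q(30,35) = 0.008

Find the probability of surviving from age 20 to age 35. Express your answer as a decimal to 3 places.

0.977

Survival from 20 to 35 is the product of surviving each interval: (1 − 0.004) × (1 − 0.011) × (1 − 0.008).
= 0.996 × 0.989 × 0.992 = 0.977164.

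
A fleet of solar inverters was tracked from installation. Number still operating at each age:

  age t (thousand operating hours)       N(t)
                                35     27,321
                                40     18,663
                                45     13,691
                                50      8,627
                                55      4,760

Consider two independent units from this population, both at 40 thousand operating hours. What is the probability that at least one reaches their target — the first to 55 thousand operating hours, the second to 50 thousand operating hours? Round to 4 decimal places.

p₁ = N(55)/N(40) = 4,760/18,663 = 0.255050; p₂ = N(50)/N(40) = 8,627/18,663 = 0.462252.
P(at least one) = 1 − (1−p₁)(1−p₂) = 1 − 0.744950 × 0.537748 = 0.599405.

0.5994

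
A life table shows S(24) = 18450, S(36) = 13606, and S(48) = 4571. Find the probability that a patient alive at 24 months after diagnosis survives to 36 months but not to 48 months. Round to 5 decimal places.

0.48970

This is the probability of reaching 36 but not 48, conditional on being alive at 24: (S(36) − S(48)) / S(24).
= (13606 − 4571) / 18450 = 9035 / 18450 = 0.489702.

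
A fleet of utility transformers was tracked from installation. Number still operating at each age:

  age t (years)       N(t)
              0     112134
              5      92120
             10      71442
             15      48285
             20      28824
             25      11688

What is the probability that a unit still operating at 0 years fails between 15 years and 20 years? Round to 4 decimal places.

This is the probability of reaching 15 but not 20, conditional on being operational at 0: (N(15) − N(20)) / N(0).
= (48285 − 28824) / 112134 = 19461 / 112134 = 0.173551.

0.1736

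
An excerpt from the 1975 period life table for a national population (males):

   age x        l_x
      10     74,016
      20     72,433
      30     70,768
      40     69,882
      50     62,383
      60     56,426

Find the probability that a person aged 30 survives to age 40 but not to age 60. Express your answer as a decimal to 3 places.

We want 10|20q30 = (l_40 − l_60)/l_30.
This is the probability of reaching 40 but not 60, conditional on being alive at 30: (l_40 − l_60) / l_30.
= (69,882 − 56,426) / 70,768 = 13,456 / 70,768 = 0.190142.

0.190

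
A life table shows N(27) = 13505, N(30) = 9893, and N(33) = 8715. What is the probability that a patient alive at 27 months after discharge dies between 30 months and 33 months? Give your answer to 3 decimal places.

0.087

This is the probability of reaching 30 but not 33, conditional on being alive at 27: (N(30) − N(33)) / N(27).
= (9893 − 8715) / 13505 = 1178 / 13505 = 0.087227.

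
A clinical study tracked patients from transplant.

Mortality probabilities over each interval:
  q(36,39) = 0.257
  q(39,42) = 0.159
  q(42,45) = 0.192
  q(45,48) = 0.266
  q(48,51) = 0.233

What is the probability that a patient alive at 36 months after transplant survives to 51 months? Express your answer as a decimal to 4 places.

Chaining the interval survival probabilities: (1 − 0.257) × (1 − 0.159) × (1 − 0.192) × (1 − 0.266) × (1 − 0.233).
= 0.743 × 0.841 × 0.808 × 0.734 × 0.767 = 0.284242.

0.2842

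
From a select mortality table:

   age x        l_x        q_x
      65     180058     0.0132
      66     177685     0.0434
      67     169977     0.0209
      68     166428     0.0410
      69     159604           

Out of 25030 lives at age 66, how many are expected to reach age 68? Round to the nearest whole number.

The relevant probability is 166428/177685 = 0.936646.
Expected number = 25030 × 0.936646 = 23444.

23444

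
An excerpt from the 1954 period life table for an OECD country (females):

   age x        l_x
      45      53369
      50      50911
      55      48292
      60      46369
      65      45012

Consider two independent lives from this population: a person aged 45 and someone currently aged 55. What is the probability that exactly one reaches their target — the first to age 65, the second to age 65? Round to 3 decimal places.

p₁ = l_65/l_45 = 45012/53369 = 0.843411; p₂ = l_65/l_55 = 45012/48292 = 0.932080.
P(exactly one) = p₁(1−p₂) + (1−p₁)p₂ = 0.057284 + 0.145953 = 0.203238.

0.203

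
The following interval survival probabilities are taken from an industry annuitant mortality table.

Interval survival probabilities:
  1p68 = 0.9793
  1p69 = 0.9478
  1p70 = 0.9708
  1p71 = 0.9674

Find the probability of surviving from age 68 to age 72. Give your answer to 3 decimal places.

0.872

Chaining the interval survival probabilities: 0.9793 × 0.9478 × 0.9708 × 0.9674.
= 0.871703.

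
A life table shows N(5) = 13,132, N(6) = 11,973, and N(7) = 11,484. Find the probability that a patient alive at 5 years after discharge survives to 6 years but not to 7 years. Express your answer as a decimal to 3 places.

0.037

This is the probability of reaching 6 but not 7, conditional on being alive at 5: (N(6) − N(7)) / N(5).
= (11,973 − 11,484) / 13,132 = 489 / 13,132 = 0.037237.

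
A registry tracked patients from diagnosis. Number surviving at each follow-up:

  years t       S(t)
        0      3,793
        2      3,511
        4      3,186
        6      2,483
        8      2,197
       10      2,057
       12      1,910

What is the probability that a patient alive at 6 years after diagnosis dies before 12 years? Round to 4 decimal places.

P(die before 12 | alive at 6) = 1 − S(12)/S(6) = 1 − 1,910/2,483 = (573)/2,483 = 0.230769.

0.2308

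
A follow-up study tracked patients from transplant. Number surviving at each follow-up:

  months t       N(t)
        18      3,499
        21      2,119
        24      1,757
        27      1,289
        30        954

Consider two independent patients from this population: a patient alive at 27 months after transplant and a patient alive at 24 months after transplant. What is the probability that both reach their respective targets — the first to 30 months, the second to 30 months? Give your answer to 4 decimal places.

0.4019

p₁ = N(30)/N(27) = 954/1,289 = 0.740109; p₂ = N(30)/N(24) = 954/1,757 = 0.542971.
P(both) = p₁ × p₂ = 0.740109 × 0.542971 = 0.401858.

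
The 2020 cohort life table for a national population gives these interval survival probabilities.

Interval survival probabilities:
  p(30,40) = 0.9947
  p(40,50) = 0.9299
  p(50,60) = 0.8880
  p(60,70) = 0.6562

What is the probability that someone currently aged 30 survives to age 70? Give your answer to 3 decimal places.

Chaining the interval survival probabilities: 0.9947 × 0.9299 × 0.8880 × 0.6562.
= 0.538986.

0.539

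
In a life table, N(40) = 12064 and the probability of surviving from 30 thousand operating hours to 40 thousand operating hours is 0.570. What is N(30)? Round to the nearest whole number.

N(30) = N(40) / p = 12064 / 0.570 = 21165.

21165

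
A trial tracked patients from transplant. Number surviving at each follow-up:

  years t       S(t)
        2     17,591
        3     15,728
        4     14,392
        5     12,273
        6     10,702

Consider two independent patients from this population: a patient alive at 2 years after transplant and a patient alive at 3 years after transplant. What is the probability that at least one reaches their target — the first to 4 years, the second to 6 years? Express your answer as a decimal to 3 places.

0.942

p₁ = S(4)/S(2) = 14,392/17,591 = 0.818146; p₂ = S(6)/S(3) = 10,702/15,728 = 0.680443.
P(at least one) = 1 − (1−p₁)(1−p₂) = 1 − 0.181854 × 0.319557 = 0.941887.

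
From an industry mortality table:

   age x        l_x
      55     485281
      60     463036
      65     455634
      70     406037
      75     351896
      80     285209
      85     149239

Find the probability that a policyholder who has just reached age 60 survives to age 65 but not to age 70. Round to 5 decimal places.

We want 5|5q60 = (l_65 − l_70)/l_60.
This is the probability of reaching 65 but not 70, conditional on being alive at 60: (l_65 − l_70) / l_60.
= (455634 − 406037) / 463036 = 49597 / 463036 = 0.107113.

0.10711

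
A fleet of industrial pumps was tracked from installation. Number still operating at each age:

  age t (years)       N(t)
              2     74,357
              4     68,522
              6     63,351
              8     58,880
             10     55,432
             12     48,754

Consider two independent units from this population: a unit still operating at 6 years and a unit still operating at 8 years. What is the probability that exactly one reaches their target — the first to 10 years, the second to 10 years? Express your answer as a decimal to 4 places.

0.1689

p₁ = N(10)/N(6) = 55,432/63,351 = 0.874998; p₂ = N(10)/N(8) = 55,432/58,880 = 0.941440.
P(exactly one) = p₁(1−p₂) + (1−p₁)p₂ = 0.051240 + 0.117682 = 0.168922.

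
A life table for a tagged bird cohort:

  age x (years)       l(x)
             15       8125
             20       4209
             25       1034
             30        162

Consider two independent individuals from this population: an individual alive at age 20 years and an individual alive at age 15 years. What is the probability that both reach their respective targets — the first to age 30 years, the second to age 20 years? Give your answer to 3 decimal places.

0.020

p₁ = l(30)/l(20) = 162/4209 = 0.038489; p₂ = l(20)/l(15) = 4209/8125 = 0.518031.
P(both) = p₁ × p₂ = 0.038489 × 0.518031 = 0.019938.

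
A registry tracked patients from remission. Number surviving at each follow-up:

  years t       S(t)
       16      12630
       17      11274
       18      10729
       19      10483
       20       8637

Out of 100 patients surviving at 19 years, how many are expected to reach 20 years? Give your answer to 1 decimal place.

82.4

The relevant probability is 8637/10483 = 0.823905.
Expected number = 100 × 0.823905 = 82.4.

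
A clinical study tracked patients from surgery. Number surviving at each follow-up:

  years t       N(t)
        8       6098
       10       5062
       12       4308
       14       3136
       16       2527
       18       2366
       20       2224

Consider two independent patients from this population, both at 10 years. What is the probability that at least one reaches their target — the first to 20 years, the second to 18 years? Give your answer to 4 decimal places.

0.7014

p₁ = N(20)/N(10) = 2224/5062 = 0.439352; p₂ = N(18)/N(10) = 2366/5062 = 0.467404.
P(at least one) = 1 − (1−p₁)(1−p₂) = 1 − 0.560648 × 0.532596 = 0.701401.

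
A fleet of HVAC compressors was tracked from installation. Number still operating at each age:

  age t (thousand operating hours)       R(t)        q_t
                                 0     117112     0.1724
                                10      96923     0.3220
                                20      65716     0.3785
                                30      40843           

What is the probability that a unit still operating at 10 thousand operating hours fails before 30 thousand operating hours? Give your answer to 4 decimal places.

0.5786

P(fail before 30 | operational at 10) = 1 − R(30)/R(10) = 1 − 40843/96923 = (56080)/96923 = 0.578604.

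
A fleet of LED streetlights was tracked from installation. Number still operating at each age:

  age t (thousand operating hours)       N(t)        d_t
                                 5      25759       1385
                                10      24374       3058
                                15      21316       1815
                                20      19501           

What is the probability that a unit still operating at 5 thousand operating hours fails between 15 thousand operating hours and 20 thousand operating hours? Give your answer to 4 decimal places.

This is the probability of reaching 15 but not 20, conditional on being operational at 5: (N(15) − N(20)) / N(5).
= (21316 − 19501) / 25759 = 1815 / 25759 = 0.070461.

0.0705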